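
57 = 57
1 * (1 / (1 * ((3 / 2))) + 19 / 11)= 79 / 33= 2.39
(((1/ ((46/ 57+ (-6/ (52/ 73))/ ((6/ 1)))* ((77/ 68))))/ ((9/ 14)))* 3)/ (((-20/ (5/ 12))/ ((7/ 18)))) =29393/ 525393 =0.06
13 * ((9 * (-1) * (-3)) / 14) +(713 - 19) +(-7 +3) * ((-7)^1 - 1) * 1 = 10515 / 14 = 751.07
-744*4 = -2976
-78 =-78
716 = 716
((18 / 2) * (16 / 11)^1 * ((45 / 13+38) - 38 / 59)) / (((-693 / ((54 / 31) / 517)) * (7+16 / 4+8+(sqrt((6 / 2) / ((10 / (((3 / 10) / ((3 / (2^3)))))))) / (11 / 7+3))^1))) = -6578377113600 / 48109890282973519+2163939840 * sqrt(6) / 6872841468996217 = -0.00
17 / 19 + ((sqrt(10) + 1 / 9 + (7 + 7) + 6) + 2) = sqrt(10) + 3934 / 171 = 26.17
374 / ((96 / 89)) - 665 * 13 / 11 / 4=79333 / 528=150.25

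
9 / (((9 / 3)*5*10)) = 3 / 50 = 0.06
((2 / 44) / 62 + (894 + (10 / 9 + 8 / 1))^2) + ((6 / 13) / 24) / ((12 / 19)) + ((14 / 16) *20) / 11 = 4685823947537 / 5745168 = 815611.30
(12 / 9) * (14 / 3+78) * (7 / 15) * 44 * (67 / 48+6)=1355816 / 81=16738.47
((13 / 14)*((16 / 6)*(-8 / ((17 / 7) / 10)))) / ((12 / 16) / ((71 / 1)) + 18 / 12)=-90880 / 1683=-54.00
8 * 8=64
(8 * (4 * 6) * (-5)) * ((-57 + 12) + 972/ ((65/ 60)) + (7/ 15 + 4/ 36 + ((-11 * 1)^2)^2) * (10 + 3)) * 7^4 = -17186973270656/ 39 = -440691622324.51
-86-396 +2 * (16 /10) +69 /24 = -19037 /40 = -475.92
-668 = -668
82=82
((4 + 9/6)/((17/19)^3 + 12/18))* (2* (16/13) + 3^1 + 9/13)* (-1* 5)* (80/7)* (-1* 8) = 2633856000/235417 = 11188.05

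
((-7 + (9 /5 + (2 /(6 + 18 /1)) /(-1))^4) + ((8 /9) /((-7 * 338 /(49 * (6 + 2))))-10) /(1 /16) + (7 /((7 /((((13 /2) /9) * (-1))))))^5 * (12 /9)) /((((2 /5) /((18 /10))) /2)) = -770882011549757 /532228320000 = -1448.40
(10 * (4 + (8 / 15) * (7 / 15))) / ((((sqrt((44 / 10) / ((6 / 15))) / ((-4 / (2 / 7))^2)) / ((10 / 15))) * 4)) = 187376 * sqrt(11) / 1485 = 418.49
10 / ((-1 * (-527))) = 10 / 527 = 0.02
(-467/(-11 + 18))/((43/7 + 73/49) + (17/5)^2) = -81725/23511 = -3.48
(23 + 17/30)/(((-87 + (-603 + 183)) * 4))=-707/60840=-0.01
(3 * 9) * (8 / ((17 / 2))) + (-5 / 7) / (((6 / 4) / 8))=21.60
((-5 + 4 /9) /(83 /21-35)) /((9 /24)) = 574 /1467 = 0.39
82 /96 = 41 /48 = 0.85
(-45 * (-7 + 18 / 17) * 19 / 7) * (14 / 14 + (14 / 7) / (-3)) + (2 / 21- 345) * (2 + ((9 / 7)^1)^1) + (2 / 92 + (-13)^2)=-83036563 / 114954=-722.35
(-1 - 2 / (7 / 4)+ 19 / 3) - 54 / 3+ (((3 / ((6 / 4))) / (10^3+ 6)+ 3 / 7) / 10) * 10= -141322 / 10563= -13.38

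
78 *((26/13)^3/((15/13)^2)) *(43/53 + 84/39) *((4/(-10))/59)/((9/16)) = -19641856/1172625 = -16.75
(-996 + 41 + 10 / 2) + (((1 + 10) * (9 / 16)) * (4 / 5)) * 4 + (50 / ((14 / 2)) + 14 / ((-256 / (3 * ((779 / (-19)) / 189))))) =-37216229 / 40320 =-923.02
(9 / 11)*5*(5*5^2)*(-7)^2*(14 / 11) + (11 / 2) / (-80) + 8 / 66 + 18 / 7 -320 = 12836367569 / 406560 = 31573.12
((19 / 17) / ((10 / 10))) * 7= 133 / 17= 7.82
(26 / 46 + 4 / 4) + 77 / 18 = 2419 / 414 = 5.84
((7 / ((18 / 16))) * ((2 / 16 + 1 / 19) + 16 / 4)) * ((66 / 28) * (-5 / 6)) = -34925 / 684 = -51.06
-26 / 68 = -13 / 34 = -0.38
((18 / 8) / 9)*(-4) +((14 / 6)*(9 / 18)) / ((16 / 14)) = 1 / 48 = 0.02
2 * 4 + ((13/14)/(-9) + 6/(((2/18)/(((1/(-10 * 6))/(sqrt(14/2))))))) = 995/126 - 9 * sqrt(7)/70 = 7.56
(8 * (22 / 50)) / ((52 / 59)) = 1298 / 325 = 3.99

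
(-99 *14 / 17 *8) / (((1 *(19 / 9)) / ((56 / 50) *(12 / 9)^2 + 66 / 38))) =-176709456 / 153425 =-1151.76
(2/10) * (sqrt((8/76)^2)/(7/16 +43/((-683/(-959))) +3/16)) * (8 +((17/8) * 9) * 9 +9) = 2066758/31664545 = 0.07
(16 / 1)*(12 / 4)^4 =1296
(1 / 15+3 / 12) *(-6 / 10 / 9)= -19 / 900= -0.02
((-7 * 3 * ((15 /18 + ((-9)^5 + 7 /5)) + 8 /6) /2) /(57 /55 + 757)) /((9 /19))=370214867 /214416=1726.62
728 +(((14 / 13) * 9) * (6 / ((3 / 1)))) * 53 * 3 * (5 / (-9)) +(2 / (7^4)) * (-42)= -4389184 / 4459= -984.34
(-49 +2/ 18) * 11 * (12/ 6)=-9680/ 9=-1075.56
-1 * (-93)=93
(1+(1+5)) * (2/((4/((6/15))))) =7/5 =1.40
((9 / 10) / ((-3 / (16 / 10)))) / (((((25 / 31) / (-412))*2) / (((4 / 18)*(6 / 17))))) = 102176 / 10625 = 9.62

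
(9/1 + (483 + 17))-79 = 430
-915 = -915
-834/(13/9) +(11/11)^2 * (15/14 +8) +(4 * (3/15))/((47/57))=-24265259/42770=-567.34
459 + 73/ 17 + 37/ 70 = 551949/ 1190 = 463.82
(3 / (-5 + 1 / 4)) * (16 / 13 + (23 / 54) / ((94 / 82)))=-105734 / 104481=-1.01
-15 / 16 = -0.94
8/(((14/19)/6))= 456/7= 65.14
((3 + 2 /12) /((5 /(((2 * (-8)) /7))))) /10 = -76 /525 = -0.14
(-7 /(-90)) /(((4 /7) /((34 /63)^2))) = 289 /7290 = 0.04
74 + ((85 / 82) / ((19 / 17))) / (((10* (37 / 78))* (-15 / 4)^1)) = 10656996 / 144115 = 73.95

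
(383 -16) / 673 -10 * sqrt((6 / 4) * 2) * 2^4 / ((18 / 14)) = 367 / 673 -1120 * sqrt(3) / 9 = -215.00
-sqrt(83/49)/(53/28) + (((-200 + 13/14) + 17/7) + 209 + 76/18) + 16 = 4105/126 -4 * sqrt(83)/53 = 31.89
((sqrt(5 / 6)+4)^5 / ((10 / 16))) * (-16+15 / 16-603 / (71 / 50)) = -7063585051 / 6390-5085521491 * sqrt(30) / 30672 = -2013554.92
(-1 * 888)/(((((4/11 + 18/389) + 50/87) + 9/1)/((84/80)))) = -1735536726/18585025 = -93.38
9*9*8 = 648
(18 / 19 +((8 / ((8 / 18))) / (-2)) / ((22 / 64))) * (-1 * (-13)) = -68562 / 209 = -328.05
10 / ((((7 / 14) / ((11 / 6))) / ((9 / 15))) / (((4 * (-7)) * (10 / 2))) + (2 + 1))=3080 / 923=3.34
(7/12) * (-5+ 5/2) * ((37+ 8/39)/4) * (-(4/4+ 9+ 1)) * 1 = 558635/3744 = 149.21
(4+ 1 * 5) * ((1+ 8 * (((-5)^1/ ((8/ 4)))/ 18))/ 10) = -1/ 10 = -0.10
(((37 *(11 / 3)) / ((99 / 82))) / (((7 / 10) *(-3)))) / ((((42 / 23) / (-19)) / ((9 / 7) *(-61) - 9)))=-48676.35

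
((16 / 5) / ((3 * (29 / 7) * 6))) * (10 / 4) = 28 / 261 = 0.11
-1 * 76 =-76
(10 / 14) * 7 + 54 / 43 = 269 / 43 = 6.26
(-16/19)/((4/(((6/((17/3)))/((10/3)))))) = -0.07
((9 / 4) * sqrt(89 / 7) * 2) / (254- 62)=3 * sqrt(623) / 896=0.08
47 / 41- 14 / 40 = 653 / 820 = 0.80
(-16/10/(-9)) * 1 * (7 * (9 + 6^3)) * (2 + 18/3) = 2240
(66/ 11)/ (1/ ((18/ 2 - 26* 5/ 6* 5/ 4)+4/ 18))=-643/ 6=-107.17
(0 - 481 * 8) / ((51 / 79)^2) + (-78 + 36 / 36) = -24215645 / 2601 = -9310.13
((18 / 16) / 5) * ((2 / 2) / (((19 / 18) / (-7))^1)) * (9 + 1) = -567 / 38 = -14.92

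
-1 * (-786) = 786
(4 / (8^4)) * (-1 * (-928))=0.91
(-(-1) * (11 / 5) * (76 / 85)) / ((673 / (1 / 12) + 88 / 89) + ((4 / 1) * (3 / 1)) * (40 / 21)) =130207 / 536159175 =0.00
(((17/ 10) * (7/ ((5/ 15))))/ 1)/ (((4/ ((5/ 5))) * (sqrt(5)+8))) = 357/ 295 - 357 * sqrt(5)/ 2360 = 0.87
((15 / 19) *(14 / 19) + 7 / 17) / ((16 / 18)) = 54873 / 49096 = 1.12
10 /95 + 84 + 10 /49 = 78492 /931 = 84.31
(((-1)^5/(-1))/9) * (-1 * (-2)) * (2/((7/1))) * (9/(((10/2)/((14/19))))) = 8/95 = 0.08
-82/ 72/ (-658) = 41/ 23688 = 0.00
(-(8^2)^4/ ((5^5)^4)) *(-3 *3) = 0.00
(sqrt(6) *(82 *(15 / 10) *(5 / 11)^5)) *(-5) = -1921875 *sqrt(6) / 161051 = -29.23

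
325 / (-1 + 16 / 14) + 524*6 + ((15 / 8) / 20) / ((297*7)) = 120171745 / 22176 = 5419.00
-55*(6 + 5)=-605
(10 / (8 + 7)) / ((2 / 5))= 5 / 3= 1.67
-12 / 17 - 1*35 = -607 / 17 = -35.71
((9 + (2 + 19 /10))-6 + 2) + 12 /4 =119 /10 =11.90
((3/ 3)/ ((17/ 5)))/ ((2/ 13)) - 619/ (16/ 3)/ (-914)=506849/ 248608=2.04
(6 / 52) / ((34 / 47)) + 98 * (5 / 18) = 217849 / 7956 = 27.38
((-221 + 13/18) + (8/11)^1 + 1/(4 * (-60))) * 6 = -1738873/1320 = -1317.33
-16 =-16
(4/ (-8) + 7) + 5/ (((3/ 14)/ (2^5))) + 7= 4561/ 6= 760.17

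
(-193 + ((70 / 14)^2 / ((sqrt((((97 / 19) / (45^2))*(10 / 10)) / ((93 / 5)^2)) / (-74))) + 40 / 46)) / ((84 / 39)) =-10064925*sqrt(1843) / 1358 -57447 / 644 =-318269.62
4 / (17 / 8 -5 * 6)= -32 / 223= -0.14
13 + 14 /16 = 111 /8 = 13.88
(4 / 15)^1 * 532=2128 / 15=141.87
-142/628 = -71/314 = -0.23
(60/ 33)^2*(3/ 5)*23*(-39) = -1779.17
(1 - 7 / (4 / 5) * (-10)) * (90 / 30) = 531 / 2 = 265.50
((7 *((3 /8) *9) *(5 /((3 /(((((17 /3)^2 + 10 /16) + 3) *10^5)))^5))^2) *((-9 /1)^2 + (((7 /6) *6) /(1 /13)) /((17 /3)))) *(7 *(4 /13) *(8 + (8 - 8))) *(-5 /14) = -1139983932886351526027811335589170890161767601966857910156250000000000000000000000 /561752348060709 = -2029335412342865013676611000000000000000000000000000000000000000000.00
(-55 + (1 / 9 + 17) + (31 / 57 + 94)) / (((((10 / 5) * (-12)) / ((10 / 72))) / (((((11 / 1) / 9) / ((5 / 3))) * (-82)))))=546161 / 27702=19.72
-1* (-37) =37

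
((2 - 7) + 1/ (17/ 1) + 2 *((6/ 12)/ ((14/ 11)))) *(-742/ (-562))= -52417/ 9554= -5.49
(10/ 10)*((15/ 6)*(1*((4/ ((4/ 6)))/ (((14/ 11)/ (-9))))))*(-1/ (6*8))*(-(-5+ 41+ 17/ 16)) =-293535/ 3584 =-81.90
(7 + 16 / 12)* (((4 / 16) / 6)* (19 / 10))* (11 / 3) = 1045 / 432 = 2.42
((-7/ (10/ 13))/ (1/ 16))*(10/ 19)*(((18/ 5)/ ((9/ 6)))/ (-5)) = 17472/ 475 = 36.78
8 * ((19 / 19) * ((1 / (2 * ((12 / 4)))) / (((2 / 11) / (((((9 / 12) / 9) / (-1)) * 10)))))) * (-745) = 4552.78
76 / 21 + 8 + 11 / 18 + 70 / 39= 22973 / 1638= 14.03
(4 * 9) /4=9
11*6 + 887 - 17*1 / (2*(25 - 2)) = 43821 / 46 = 952.63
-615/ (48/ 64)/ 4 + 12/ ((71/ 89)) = -13487/ 71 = -189.96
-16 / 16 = -1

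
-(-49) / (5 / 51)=2499 / 5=499.80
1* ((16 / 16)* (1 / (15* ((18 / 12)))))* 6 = 4 / 15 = 0.27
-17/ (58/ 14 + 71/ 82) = -9758/ 2875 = -3.39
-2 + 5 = 3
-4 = -4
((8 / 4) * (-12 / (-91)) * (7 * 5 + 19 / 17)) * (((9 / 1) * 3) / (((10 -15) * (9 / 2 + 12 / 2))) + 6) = 2829312 / 54145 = 52.25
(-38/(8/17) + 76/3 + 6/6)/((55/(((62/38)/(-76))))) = 20243/953040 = 0.02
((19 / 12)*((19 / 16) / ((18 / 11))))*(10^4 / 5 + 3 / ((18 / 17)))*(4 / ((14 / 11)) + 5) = 906670633 / 48384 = 18739.06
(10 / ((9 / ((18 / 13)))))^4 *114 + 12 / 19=346902732 / 542659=639.26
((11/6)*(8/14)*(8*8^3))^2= 8120172544/441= 18413089.67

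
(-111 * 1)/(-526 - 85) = 111/611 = 0.18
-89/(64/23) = -31.98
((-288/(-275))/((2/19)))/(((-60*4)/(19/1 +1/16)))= -3477/4400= -0.79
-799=-799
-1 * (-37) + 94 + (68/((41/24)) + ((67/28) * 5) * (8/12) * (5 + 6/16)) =2943613/13776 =213.68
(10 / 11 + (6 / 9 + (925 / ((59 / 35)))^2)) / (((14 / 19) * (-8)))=-657187611103 / 12865776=-51080.29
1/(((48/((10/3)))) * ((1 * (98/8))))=5/882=0.01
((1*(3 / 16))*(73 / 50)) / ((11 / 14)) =1533 / 4400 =0.35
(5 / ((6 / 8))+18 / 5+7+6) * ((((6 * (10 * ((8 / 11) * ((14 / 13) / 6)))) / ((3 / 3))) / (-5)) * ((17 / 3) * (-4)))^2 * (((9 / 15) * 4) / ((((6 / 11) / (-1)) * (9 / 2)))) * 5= -323891298304 / 2258685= -143398.17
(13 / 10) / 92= 13 / 920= 0.01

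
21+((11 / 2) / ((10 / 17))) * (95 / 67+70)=184587 / 268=688.76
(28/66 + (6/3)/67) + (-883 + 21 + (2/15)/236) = -374625761/434830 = -861.55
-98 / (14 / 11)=-77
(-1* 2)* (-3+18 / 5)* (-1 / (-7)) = -6 / 35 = -0.17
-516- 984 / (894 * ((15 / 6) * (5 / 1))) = -1922428 / 3725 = -516.09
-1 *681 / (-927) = 0.73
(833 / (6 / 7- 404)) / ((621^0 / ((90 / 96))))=-1.94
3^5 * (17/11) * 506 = 190026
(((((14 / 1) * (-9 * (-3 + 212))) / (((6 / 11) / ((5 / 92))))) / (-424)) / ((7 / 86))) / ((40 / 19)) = 5634849 / 156032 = 36.11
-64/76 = -16/19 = -0.84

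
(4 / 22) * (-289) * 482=-278596 / 11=-25326.91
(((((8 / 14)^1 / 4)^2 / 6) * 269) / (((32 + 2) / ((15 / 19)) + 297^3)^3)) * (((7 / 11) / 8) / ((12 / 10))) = 504375 / 149528737434679033640617459744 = 0.00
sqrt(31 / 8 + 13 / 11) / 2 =sqrt(9790) / 88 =1.12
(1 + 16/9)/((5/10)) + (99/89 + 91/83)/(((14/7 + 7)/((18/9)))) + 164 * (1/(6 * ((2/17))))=1760911/7387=238.38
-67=-67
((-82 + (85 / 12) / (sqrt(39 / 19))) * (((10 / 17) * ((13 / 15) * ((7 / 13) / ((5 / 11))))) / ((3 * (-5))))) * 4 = 50512 / 3825 - 154 * sqrt(741) / 5265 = 12.41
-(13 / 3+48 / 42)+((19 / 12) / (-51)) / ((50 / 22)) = -587963 / 107100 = -5.49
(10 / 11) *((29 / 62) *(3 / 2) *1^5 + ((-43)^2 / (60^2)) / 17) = 1388419 / 2086920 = 0.67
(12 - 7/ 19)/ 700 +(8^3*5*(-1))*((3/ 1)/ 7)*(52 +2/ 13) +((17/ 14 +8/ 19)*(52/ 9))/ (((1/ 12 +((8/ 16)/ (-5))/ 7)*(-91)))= -74388219/ 1300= -57221.71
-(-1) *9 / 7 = 9 / 7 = 1.29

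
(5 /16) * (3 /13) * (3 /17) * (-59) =-2655 /3536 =-0.75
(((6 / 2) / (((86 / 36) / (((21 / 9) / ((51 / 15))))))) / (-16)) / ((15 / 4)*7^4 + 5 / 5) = -0.00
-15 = -15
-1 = -1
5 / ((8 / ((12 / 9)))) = 5 / 6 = 0.83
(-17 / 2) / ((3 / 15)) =-42.50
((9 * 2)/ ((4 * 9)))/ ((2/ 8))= 2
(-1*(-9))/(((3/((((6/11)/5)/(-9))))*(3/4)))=-8/165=-0.05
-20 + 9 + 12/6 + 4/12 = -26/3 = -8.67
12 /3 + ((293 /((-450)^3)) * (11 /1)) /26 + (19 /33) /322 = 16791263917067 /4195941750000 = 4.00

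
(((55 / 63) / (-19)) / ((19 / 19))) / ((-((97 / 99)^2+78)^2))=587030895 / 79653844806277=0.00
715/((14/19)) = 13585/14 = 970.36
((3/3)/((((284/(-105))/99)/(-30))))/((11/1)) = 99.82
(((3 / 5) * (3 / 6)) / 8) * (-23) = -69 / 80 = -0.86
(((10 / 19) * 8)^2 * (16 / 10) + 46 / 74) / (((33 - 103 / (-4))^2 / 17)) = 105313776 / 737640325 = 0.14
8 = 8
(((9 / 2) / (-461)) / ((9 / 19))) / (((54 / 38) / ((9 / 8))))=-361 / 22128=-0.02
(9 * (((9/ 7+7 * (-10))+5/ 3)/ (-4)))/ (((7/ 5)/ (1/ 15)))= 352/ 49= 7.18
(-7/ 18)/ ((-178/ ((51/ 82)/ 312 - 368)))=-21968009/ 27323712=-0.80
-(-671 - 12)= 683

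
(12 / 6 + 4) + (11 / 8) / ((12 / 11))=697 / 96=7.26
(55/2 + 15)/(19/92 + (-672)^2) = 3910/41545747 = 0.00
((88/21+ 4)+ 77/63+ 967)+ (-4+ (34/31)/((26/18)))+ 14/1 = 25063310/25389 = 987.17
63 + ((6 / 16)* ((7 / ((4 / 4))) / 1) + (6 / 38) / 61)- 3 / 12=606181 / 9272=65.38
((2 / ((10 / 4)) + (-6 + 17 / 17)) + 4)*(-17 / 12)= 17 / 60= 0.28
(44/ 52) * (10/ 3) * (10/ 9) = 1100/ 351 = 3.13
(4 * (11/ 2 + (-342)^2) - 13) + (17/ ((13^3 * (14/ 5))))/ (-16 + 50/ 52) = 12730138780/ 27209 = 467865.00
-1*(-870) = 870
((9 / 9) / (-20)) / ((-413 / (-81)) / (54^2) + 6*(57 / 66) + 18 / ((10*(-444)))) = -24032943 / 2489578658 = -0.01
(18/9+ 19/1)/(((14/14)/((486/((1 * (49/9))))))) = 13122/7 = 1874.57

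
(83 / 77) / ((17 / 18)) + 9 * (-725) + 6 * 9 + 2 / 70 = -42345038 / 6545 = -6469.83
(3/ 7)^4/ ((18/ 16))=72/ 2401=0.03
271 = 271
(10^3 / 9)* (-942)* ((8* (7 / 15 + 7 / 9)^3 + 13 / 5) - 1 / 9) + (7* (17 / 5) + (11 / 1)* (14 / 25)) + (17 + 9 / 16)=-1639518721717 / 874800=-1874164.06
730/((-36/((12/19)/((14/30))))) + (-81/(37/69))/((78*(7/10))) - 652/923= -140425577/4542083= -30.92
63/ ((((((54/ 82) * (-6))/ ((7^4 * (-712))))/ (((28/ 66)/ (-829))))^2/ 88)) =13480193549168815616/ 49598870211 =271784286.45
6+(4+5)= 15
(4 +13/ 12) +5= 10.08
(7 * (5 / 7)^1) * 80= 400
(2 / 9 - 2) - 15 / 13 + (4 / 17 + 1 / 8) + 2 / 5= -172751 / 79560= -2.17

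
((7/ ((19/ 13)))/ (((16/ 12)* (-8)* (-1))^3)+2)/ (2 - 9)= -0.29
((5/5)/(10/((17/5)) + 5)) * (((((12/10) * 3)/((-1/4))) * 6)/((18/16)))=-9.67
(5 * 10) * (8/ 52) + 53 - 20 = 529/ 13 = 40.69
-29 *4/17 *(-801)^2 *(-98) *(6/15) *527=452210650416/5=90442130083.20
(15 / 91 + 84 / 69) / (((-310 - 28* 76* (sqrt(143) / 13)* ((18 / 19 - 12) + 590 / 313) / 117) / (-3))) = 0.03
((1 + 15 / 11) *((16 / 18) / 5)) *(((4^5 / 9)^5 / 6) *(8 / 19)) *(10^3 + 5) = 62762164407035232256 / 111071169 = 565062607804.51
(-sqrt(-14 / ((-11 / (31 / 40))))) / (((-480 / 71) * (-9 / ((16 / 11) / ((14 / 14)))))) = -71 * sqrt(11935) / 326700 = -0.02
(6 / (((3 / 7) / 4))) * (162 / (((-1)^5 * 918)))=-168 / 17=-9.88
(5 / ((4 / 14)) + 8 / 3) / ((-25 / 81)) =-3267 / 50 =-65.34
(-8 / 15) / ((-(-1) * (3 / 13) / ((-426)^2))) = -2097056 / 5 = -419411.20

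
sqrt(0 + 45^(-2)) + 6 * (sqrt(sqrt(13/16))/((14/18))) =1/45 + 27 * 13^(1/4)/7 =7.35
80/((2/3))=120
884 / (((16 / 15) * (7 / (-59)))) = -195585 / 28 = -6985.18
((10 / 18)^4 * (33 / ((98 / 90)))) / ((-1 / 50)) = -1718750 / 11907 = -144.35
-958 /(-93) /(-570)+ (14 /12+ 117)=6263057 /53010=118.15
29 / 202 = 0.14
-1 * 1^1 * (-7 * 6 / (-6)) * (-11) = 77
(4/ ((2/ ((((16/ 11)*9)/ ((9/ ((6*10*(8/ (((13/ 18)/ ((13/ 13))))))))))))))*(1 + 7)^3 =989914.41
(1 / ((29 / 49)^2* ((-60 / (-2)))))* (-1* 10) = -2401 / 2523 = -0.95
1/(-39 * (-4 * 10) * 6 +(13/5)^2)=25/234169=0.00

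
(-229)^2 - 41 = 52400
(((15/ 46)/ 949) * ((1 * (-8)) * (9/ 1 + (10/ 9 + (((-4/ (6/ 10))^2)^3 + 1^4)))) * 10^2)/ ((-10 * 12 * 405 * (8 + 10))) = 24618500/ 892289439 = 0.03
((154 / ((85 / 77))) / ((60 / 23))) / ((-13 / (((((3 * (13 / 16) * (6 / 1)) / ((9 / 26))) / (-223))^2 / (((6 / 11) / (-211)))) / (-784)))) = -14191176571 / 194778547200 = -0.07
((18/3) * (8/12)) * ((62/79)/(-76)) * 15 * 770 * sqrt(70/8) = -358050 * sqrt(35)/1501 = -1411.23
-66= -66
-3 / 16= -0.19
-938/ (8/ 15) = -7035/ 4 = -1758.75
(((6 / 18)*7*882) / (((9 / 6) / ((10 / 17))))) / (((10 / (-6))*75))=-2744 / 425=-6.46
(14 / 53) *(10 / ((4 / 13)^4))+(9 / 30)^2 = 294.79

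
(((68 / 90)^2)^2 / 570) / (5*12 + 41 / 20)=157216 / 17062700625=0.00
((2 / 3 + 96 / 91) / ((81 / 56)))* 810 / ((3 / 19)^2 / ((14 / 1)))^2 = 960413641600 / 3159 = 304024577.90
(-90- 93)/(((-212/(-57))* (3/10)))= -17385/106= -164.01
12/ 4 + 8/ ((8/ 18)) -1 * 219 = -198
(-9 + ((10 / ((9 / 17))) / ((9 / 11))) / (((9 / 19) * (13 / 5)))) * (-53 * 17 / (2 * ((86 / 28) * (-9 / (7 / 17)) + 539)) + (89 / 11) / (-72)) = -3609462563695 / 347089969512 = -10.40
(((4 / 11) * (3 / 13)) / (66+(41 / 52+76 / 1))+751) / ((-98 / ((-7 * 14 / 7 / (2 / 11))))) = 20445991 / 34650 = 590.07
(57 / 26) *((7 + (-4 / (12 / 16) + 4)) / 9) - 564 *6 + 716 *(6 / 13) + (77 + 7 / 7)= -695953 / 234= -2974.16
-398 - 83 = -481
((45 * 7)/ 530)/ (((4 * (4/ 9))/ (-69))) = -39123/ 1696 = -23.07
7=7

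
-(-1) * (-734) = -734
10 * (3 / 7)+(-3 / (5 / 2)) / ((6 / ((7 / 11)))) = 1601 / 385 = 4.16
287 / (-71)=-287 / 71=-4.04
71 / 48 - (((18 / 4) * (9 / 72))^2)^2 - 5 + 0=-711907 / 196608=-3.62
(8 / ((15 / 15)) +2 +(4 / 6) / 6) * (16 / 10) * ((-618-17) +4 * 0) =-92456 / 9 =-10272.89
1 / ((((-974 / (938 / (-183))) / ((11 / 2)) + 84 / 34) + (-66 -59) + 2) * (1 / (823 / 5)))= -72179569 / 37703385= -1.91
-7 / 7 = -1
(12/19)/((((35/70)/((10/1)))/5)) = 1200/19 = 63.16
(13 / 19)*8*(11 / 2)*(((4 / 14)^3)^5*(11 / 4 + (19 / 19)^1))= 70287360 / 90203668688917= 0.00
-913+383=-530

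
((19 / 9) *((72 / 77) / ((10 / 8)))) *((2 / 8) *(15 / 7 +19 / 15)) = 54416 / 40425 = 1.35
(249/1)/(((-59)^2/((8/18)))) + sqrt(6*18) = 332/10443 + 6*sqrt(3) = 10.42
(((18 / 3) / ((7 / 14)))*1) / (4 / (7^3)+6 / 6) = 11.86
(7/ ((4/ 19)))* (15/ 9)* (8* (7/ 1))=9310/ 3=3103.33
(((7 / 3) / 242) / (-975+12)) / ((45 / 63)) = -49 / 3495690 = -0.00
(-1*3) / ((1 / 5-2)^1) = 5 / 3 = 1.67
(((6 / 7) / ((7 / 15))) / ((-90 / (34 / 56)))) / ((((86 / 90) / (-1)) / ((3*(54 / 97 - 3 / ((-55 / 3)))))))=251991 / 8992676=0.03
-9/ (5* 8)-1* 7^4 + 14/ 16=-48007/ 20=-2400.35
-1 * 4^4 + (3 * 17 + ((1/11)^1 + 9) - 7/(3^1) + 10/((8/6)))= -12589/66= -190.74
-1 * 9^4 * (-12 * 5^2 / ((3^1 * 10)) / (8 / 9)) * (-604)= -44581995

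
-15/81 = -5/27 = -0.19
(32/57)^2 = 1024/3249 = 0.32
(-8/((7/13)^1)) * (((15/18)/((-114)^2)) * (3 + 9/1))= -260/22743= -0.01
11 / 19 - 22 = -407 / 19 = -21.42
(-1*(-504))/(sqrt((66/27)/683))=756*sqrt(15026)/11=8424.63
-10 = -10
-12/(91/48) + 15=789/91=8.67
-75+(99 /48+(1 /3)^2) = -10487 /144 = -72.83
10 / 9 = 1.11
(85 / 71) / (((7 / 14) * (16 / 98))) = 4165 / 284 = 14.67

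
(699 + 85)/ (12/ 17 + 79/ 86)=1146208/ 2375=482.61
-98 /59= -1.66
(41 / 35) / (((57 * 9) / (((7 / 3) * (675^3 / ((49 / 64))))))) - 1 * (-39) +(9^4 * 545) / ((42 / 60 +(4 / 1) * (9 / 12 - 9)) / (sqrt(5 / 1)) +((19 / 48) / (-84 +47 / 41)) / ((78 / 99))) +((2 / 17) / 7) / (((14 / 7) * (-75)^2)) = 27493884404435325132954715862 / 12845075433620073485625 - 303482200972248230400 * sqrt(5) / 2741379310896641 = 1892880.07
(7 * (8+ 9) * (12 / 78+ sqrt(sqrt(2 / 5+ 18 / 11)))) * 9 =2142 / 13+ 2142 * 55^(3 / 4) * 7^(1 / 4) / 55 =1444.16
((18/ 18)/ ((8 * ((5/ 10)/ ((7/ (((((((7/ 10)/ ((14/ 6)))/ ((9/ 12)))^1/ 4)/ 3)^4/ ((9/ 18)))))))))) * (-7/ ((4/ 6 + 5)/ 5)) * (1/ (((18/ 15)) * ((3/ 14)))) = -289406250/ 17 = -17023897.06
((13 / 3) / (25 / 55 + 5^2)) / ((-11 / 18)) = -39 / 140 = -0.28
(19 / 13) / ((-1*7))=-19 / 91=-0.21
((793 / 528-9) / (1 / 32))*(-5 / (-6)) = -19795 / 99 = -199.95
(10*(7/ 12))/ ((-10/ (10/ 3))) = -35/ 18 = -1.94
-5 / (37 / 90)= -450 / 37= -12.16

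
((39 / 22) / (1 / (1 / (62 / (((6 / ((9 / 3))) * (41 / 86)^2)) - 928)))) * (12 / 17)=-65559 / 41473234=-0.00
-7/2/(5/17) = -119/10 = -11.90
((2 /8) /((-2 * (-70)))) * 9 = 9 /560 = 0.02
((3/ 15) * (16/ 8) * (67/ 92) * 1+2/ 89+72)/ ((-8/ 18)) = -13322367/ 81880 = -162.71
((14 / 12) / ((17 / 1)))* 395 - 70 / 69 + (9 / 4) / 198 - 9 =588539 / 34408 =17.10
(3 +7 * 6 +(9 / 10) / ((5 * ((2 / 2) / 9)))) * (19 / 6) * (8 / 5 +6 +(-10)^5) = -3690469503 / 250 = -14761878.01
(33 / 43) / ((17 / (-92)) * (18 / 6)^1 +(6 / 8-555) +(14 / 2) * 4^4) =1518 / 2447173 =0.00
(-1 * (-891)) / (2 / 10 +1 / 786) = 3501630 / 791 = 4426.84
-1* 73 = -73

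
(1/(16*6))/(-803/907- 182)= -907/15924192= -0.00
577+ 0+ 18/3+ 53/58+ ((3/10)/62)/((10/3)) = 104987961/179800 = 583.92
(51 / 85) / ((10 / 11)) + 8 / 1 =433 / 50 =8.66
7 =7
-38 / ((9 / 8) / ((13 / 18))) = -1976 / 81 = -24.40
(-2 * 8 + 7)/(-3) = 3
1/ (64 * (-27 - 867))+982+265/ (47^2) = 124130281439/ 126390144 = 982.12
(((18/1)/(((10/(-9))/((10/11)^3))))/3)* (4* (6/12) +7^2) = -275400/1331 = -206.91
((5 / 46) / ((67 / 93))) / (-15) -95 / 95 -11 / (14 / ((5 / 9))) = -140437 / 97083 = -1.45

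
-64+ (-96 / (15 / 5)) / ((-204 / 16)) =-61.49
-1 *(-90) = 90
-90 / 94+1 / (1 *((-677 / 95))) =-34930 / 31819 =-1.10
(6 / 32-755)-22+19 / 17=-210989 / 272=-775.69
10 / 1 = 10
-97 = -97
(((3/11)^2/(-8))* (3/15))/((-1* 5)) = 0.00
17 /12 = 1.42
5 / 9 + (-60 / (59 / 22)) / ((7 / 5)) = -57335 / 3717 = -15.43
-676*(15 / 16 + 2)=-7943 / 4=-1985.75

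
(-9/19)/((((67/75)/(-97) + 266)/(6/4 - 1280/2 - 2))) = 83873475/73533154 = 1.14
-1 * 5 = -5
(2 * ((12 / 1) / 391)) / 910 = 12 / 177905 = 0.00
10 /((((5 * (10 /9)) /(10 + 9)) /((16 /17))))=2736 /85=32.19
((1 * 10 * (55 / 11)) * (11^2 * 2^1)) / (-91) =-12100 / 91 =-132.97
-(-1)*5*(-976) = -4880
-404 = -404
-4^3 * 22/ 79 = -1408/ 79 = -17.82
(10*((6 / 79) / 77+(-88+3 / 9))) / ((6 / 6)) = -15998110 / 18249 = -876.66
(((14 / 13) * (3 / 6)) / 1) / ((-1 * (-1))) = 7 / 13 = 0.54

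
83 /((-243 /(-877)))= 72791 /243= 299.55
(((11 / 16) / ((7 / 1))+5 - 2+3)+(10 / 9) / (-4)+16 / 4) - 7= 2843 / 1008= 2.82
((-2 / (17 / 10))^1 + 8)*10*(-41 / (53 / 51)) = -142680 / 53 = -2692.08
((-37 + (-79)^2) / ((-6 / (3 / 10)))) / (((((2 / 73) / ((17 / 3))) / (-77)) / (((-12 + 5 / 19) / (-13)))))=11016862087 / 2470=4460268.05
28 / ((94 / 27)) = 378 / 47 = 8.04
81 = 81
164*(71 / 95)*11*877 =112329668 / 95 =1182417.56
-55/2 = -27.50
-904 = -904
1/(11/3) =3/11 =0.27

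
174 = 174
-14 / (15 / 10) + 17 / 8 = -7.21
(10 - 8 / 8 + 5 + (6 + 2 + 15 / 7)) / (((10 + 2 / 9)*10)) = 1521 / 6440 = 0.24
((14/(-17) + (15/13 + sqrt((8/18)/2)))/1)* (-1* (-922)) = 67306/221 + 922* sqrt(2)/3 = 739.19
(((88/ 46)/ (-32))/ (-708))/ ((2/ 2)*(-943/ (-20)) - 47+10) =55/ 6611304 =0.00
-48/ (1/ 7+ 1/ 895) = -150360/ 451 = -333.39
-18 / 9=-2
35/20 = 7/4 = 1.75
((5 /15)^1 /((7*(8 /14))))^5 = 1 /248832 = 0.00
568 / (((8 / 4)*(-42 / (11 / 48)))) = -781 / 504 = -1.55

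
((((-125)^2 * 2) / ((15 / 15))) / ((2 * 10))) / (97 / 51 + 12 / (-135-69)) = 159375 / 188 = 847.74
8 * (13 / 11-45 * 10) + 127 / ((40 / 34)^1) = -766171 / 220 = -3482.60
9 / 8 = 1.12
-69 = -69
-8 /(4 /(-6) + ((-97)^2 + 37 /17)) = -51 /59992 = -0.00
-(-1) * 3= 3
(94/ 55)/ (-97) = -94/ 5335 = -0.02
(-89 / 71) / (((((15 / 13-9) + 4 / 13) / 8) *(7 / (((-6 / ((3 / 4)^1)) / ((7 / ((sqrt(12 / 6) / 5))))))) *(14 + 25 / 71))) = -37024 *sqrt(2) / 12233095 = -0.00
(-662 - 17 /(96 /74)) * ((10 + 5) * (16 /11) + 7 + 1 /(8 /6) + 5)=-16429335 /704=-23337.12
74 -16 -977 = -919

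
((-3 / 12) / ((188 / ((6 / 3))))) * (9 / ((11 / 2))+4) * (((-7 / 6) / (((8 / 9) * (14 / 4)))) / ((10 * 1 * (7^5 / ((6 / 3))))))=93 / 1390275040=0.00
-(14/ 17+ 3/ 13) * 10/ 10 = -233/ 221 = -1.05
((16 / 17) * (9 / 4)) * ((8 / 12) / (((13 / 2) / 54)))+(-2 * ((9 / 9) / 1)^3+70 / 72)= 85135 / 7956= 10.70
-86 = -86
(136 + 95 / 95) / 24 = 5.71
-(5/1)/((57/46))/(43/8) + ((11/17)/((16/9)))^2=-112108309/181334784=-0.62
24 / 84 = 2 / 7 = 0.29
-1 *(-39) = 39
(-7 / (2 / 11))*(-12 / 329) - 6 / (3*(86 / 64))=-170 / 2021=-0.08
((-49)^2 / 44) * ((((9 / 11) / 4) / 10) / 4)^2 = 194481 / 136294400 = 0.00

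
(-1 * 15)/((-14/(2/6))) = 5/14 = 0.36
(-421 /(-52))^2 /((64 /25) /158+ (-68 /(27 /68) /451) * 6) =-1420856907525 /49036802048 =-28.98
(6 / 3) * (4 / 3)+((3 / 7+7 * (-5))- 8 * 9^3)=-123142 / 21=-5863.90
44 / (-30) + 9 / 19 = -283 / 285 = -0.99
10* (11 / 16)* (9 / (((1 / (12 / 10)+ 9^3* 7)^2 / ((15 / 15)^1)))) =4455 / 1875536258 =0.00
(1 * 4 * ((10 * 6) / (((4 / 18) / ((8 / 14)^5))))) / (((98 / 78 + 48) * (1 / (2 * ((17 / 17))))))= 86261760 / 32286247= 2.67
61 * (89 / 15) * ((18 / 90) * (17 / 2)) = 92293 / 150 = 615.29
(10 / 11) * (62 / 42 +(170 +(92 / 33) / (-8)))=155.57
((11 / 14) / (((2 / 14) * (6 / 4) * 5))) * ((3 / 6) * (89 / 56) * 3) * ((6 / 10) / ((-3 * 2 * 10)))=-979 / 56000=-0.02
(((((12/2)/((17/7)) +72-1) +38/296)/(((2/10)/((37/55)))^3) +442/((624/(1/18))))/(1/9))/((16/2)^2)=27378878759/69510144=393.88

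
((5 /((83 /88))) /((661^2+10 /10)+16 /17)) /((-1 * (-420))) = 0.00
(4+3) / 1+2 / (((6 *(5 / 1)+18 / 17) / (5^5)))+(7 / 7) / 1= 55237 / 264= 209.23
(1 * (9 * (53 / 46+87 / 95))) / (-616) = -0.03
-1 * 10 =-10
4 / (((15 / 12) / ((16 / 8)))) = 32 / 5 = 6.40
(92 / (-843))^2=8464 / 710649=0.01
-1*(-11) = 11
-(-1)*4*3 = 12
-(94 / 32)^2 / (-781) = 2209 / 199936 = 0.01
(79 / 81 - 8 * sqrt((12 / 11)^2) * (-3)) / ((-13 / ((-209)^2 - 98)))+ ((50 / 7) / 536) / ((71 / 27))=-140465543623271 / 1542809268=-91045.31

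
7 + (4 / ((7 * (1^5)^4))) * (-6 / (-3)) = 57 / 7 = 8.14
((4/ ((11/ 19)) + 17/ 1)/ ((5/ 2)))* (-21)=-11046/ 55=-200.84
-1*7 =-7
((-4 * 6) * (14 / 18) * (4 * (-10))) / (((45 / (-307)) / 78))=-3575936 / 9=-397326.22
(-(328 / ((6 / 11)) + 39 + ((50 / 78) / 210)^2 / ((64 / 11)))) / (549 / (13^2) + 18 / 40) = -549773603935 / 3175454016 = -173.13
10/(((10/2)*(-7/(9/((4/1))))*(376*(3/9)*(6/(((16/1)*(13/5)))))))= -117/3290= -0.04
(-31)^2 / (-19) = -961 / 19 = -50.58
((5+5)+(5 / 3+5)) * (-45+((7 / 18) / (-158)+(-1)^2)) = -3128575 / 4266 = -733.37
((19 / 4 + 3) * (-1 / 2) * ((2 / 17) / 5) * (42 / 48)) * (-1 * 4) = 217 / 680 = 0.32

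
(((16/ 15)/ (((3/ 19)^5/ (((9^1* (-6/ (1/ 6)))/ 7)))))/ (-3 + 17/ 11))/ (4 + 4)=27237089/ 630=43233.47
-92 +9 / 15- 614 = -705.40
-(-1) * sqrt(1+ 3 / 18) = sqrt(42) / 6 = 1.08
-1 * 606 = -606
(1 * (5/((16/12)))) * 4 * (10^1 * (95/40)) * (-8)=-2850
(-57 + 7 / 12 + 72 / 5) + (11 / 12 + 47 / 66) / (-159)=-1102576 / 26235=-42.03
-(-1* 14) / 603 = 14 / 603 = 0.02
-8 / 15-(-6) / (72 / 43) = 61 / 20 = 3.05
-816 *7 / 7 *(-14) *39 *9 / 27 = 148512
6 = 6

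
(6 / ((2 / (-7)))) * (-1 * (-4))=-84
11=11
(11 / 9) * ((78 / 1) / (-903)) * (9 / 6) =-143 / 903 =-0.16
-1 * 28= -28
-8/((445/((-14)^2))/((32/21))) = -5.37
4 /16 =0.25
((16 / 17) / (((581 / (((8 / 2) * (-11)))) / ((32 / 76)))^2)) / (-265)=-1982464 / 548977142105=-0.00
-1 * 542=-542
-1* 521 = -521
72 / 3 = 24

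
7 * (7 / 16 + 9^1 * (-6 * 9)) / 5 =-54383 / 80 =-679.79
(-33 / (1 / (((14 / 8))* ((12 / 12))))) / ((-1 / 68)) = 3927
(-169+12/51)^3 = -23615200909/4913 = -4806676.35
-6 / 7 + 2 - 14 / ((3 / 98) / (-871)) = 8365108 / 21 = 398338.48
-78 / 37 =-2.11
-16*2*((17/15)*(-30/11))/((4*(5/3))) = 816/55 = 14.84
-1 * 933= -933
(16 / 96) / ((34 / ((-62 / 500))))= -31 / 51000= -0.00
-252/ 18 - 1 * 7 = -21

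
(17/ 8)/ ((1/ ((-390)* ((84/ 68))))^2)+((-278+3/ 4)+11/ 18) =301673147/ 612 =492929.98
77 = 77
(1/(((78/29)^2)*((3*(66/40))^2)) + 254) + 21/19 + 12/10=362986348529/1416195495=256.31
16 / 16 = 1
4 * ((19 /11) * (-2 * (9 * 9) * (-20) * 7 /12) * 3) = 430920 /11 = 39174.55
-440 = -440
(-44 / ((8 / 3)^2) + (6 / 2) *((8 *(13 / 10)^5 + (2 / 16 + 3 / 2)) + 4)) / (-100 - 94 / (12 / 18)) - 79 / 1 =-956939891 / 12050000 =-79.41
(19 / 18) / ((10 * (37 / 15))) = 19 / 444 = 0.04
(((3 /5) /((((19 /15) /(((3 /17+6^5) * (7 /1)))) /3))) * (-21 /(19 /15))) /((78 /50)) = -65585244375 /79781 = -822065.96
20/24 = 0.83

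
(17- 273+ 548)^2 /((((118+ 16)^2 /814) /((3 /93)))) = 17351224 /139159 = 124.69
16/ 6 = 8/ 3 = 2.67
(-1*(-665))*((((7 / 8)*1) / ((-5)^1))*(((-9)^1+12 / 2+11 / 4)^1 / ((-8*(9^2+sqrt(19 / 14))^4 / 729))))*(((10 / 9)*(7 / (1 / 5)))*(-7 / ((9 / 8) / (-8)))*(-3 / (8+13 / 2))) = 2039390681828211684 / 82507021719965472725 - 7186186841185296*sqrt(266) / 82507021719965472725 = 0.02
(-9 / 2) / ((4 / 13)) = -117 / 8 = -14.62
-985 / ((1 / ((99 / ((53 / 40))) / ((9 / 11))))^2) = -23074216000 / 2809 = -8214388.04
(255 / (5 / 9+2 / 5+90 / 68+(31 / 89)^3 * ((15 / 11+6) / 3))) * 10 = 1070.16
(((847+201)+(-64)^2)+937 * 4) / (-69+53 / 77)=-171171 / 1315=-130.17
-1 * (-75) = 75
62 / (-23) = -62 / 23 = -2.70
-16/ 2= -8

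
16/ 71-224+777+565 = 79394/ 71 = 1118.23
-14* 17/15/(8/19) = -2261/60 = -37.68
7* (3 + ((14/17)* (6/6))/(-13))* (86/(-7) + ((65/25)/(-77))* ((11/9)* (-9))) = -270633/1105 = -244.92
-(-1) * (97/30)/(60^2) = 97/108000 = 0.00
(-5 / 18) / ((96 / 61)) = -305 / 1728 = -0.18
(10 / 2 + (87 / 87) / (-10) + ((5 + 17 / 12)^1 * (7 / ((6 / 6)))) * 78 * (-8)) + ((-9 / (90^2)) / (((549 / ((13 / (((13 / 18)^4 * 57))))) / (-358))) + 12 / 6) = -3567538493437 / 127316150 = -28021.10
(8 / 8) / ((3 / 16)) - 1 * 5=1 / 3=0.33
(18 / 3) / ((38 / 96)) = 288 / 19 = 15.16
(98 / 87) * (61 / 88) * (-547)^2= 894335701 / 3828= 233630.02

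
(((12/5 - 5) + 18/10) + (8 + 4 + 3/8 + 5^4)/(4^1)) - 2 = 25047/160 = 156.54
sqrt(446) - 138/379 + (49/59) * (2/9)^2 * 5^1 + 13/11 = 20377231/19923651 + sqrt(446) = 22.14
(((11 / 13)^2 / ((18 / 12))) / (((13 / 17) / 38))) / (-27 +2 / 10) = -390830 / 441597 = -0.89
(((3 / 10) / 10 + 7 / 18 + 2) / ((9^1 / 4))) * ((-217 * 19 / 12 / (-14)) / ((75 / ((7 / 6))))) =8975771 / 21870000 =0.41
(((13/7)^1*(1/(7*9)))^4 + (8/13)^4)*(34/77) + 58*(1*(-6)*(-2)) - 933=-19708373374216653911/83179918838133117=-236.94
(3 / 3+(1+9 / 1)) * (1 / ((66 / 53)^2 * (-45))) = -2809 / 17820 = -0.16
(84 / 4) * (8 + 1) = 189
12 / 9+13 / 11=83 / 33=2.52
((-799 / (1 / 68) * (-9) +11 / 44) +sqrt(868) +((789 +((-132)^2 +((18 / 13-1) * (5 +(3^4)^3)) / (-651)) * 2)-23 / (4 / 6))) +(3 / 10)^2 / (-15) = 2 * sqrt(217) +554287125809 / 1057875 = 523992.24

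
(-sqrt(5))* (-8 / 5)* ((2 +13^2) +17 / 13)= 3584* sqrt(5) / 13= 616.47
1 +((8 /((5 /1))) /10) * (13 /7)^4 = 174269 /60025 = 2.90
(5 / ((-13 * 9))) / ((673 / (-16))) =80 / 78741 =0.00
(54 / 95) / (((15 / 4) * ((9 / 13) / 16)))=1664 / 475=3.50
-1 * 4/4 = -1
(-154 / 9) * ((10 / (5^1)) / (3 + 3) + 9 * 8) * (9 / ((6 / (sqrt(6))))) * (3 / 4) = -16709 * sqrt(6) / 12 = -3410.71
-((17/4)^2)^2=-83521/256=-326.25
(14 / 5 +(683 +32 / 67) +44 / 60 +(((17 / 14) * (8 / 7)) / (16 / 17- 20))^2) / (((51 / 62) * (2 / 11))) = 1236312873860317 / 269139338685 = 4593.58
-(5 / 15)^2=-1 / 9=-0.11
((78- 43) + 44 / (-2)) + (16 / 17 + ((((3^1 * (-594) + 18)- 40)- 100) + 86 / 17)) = -1885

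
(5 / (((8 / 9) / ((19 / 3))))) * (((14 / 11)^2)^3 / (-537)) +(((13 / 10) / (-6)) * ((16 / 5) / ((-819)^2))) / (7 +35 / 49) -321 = -1520711835423136063 / 4733262393084225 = -321.28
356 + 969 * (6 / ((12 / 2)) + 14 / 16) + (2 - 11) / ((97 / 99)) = 1679023 / 776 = 2163.69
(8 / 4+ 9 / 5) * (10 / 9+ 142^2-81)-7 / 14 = 6868721 / 90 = 76319.12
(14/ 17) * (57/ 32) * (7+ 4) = 4389/ 272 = 16.14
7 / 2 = 3.50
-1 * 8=-8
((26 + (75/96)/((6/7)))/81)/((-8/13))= -67171/124416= -0.54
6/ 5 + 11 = 61/ 5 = 12.20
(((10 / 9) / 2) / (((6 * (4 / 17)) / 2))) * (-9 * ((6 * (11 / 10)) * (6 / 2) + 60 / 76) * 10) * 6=-166260 / 19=-8750.53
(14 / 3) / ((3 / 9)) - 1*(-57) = 71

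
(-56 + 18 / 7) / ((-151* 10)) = 187 / 5285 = 0.04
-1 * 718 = -718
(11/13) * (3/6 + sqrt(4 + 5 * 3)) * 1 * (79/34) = 869/884 + 869 * sqrt(19)/442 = 9.55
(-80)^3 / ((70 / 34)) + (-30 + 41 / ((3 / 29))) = -5214707 / 21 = -248319.38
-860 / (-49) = 860 / 49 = 17.55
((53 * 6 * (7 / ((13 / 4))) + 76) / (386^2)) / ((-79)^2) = 2473 / 3022123117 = 0.00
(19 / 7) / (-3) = -0.90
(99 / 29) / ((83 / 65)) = 6435 / 2407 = 2.67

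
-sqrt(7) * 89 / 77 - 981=-981 - 89 * sqrt(7) / 77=-984.06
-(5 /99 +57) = -5648 /99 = -57.05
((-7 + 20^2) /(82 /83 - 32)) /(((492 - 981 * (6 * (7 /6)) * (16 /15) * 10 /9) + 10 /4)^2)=-65238 /300814546175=-0.00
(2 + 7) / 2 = 9 / 2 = 4.50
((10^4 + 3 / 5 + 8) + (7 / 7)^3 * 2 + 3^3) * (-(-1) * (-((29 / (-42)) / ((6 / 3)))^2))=-10552027 / 8820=-1196.37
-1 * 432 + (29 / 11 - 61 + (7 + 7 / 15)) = -79678 / 165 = -482.90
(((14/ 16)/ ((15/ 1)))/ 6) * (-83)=-581/ 720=-0.81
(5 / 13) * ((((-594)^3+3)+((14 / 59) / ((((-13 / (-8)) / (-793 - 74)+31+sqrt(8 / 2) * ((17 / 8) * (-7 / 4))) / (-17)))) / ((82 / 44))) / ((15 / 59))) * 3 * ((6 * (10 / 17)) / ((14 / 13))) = -4970983851937394370 / 1594618207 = -3117350491.87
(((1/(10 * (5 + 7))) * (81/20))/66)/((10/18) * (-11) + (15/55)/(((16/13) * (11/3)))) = -891/10542700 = -0.00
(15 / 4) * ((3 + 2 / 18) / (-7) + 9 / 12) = 55 / 48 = 1.15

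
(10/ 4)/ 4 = 5/ 8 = 0.62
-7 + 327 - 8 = 312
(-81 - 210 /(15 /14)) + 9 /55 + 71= -11321 /55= -205.84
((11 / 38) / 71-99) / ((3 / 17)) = -4540547 / 8094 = -560.98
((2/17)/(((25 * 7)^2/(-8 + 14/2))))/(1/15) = -6/104125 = -0.00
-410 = -410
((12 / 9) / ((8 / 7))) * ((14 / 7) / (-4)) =-7 / 12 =-0.58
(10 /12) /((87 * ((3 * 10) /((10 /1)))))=5 /1566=0.00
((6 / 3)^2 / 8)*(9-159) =-75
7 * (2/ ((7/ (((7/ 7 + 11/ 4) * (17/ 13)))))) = 255/ 26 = 9.81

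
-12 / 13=-0.92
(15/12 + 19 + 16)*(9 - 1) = 290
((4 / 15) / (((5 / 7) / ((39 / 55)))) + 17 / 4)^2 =616578561 / 30250000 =20.38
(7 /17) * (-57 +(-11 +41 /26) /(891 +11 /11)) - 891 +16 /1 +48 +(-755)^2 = 224405024949 /394264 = 569174.53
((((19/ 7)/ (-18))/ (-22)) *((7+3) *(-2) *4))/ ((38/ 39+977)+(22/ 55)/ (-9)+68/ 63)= -24700/ 44099473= -0.00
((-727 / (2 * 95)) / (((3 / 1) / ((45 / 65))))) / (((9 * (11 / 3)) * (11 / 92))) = -33442 / 149435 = -0.22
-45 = -45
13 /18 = 0.72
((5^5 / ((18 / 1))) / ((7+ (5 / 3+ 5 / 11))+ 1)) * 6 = 34375 / 334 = 102.92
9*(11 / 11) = 9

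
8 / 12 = 2 / 3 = 0.67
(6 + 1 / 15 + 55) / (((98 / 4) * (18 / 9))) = 916 / 735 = 1.25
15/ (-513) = -5/ 171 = -0.03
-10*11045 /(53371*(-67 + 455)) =-55225 /10353974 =-0.01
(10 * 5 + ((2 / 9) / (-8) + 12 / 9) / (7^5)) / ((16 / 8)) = 25.00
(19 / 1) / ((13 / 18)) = 342 / 13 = 26.31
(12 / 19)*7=84 / 19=4.42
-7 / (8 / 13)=-91 / 8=-11.38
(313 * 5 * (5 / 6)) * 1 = 7825 / 6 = 1304.17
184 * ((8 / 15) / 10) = 736 / 75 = 9.81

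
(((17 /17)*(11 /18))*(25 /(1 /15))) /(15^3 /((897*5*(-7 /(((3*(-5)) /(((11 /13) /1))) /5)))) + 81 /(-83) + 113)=202115375 /99136698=2.04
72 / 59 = 1.22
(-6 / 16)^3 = -27 / 512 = -0.05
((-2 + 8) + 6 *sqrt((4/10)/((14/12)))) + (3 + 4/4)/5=12 *sqrt(105)/35 + 34/5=10.31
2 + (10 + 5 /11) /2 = 159 /22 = 7.23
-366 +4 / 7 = -2558 / 7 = -365.43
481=481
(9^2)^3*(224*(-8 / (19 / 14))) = -13332791808 / 19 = -701725884.63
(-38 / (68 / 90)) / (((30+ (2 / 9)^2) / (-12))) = 415530 / 20689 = 20.08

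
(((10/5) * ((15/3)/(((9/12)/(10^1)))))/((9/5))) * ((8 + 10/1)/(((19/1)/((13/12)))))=13000/171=76.02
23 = 23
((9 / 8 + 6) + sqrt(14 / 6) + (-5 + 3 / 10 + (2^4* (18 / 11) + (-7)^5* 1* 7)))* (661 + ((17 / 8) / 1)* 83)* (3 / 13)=-94552681671 / 4160 + 6699* sqrt(21) / 104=-22728714.84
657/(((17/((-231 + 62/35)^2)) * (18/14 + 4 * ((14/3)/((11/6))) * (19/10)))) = 465191359083/4726085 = 98430.60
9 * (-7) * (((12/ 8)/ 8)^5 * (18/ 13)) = -137781/ 6815744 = -0.02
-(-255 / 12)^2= -7225 / 16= -451.56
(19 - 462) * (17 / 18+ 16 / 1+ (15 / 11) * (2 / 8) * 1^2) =-3032335 / 396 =-7657.41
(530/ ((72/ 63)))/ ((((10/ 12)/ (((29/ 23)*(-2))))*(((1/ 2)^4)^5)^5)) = -40915958423566560392109089359921152/ 23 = -1778954714068111321396047000000000.00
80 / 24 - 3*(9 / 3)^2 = -71 / 3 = -23.67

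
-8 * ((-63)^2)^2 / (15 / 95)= -798150024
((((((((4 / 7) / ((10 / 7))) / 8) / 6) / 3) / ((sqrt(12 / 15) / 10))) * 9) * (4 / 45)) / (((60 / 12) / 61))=61 * sqrt(5) / 450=0.30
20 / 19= 1.05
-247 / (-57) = 4.33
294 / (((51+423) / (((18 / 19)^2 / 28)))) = 567 / 28519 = 0.02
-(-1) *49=49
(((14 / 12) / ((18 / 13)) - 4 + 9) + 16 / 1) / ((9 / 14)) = 16513 / 486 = 33.98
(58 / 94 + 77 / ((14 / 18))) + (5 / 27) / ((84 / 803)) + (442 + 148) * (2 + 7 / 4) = 246651131 / 106596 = 2313.89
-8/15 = -0.53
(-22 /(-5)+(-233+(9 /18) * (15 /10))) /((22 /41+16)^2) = -2553439 /3064560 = -0.83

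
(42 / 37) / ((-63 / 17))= -0.31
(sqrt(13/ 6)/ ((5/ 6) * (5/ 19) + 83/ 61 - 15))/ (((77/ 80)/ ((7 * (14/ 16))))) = -0.70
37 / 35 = 1.06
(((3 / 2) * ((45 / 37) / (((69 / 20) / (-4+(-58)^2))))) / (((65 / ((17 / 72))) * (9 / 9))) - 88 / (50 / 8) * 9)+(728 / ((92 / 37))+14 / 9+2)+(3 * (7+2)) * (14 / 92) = 897003113 / 4978350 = 180.18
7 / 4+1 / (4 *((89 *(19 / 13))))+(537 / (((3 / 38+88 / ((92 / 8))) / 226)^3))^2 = 57921714063387455895520217913451768104333 / 321882315496059402792610918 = 179946866525186.76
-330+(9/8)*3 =-2613/8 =-326.62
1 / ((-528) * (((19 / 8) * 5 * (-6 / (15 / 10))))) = 1 / 25080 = 0.00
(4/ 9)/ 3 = 4/ 27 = 0.15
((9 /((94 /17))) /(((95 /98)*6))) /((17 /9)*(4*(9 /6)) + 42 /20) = 7497 /359879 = 0.02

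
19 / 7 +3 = 40 / 7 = 5.71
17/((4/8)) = 34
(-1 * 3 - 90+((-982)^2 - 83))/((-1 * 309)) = -964148/309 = -3120.22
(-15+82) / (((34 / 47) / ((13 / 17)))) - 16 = 31689 / 578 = 54.83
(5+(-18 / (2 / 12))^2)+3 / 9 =35008 / 3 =11669.33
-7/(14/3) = -3/2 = -1.50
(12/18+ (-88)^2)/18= 11617/27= 430.26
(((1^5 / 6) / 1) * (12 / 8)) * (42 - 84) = -21 / 2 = -10.50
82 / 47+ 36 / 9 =270 / 47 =5.74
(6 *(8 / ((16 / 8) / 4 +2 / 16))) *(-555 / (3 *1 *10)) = -7104 / 5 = -1420.80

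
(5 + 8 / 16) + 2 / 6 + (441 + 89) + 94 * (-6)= -28.17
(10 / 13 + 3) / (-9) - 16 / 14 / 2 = -811 / 819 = -0.99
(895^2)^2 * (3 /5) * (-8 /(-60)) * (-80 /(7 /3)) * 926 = -11407864567272000 /7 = -1629694938181714.29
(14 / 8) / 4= 7 / 16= 0.44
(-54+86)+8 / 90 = 1444 / 45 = 32.09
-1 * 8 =-8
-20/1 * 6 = -120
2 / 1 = 2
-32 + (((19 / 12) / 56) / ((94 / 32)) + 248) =216.01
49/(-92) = -49/92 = -0.53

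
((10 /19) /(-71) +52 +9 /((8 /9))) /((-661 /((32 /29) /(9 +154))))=-2681492 /4215013903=-0.00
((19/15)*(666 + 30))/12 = 1102/15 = 73.47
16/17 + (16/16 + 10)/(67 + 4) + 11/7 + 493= 4187895/8449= 495.67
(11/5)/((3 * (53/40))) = 88/159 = 0.55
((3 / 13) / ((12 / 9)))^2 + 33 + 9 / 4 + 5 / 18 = 865333 / 24336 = 35.56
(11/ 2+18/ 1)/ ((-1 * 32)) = -0.73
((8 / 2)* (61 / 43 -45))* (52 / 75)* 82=-31962944 / 3225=-9910.99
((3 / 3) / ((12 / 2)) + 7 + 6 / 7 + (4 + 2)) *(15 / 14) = 2945 / 196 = 15.03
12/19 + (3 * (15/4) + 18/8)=537/38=14.13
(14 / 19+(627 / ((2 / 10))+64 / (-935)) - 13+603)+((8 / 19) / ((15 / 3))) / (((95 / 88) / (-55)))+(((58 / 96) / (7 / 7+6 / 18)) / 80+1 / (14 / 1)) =1800775602429 / 483890176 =3721.46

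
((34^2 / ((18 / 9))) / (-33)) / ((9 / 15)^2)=-14450 / 297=-48.65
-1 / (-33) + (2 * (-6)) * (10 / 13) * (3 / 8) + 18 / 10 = -3499 / 2145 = -1.63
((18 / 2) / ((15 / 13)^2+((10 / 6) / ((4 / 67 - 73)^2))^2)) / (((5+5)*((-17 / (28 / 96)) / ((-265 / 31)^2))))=-51176384903552867522109 / 60383280414392277402400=-0.85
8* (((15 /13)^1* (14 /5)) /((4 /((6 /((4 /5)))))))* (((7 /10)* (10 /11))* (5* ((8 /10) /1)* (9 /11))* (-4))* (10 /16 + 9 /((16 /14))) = -5397840 /1573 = -3431.56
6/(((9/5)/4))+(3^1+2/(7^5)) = 823549/50421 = 16.33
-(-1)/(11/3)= 3/11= 0.27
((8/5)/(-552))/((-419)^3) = 1/25378220355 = 0.00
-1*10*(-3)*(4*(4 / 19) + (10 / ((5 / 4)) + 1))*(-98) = -549780 / 19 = -28935.79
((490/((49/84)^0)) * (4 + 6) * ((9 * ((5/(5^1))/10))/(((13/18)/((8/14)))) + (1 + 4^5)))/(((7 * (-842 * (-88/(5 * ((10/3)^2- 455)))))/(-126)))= 2709839.53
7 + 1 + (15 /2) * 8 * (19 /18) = 214 /3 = 71.33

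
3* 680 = 2040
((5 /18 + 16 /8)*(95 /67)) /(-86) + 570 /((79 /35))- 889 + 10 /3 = -5187940021 /8193564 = -633.17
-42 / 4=-21 / 2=-10.50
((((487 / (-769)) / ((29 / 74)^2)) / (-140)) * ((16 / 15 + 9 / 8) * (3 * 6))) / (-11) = -526028667 / 4979813300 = -0.11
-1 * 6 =-6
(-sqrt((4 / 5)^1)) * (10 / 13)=-4 * sqrt(5) / 13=-0.69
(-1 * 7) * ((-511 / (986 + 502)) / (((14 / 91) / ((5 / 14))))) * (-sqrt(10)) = -33215 * sqrt(10) / 5952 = -17.65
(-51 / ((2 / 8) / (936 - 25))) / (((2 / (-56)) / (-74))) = -385068768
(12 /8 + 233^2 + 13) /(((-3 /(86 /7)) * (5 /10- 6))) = 40433.77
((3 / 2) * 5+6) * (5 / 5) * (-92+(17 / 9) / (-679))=-1686687 / 1358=-1242.04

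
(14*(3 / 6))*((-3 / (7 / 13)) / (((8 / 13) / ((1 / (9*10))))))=-169 / 240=-0.70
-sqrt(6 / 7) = -sqrt(42) / 7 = -0.93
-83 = -83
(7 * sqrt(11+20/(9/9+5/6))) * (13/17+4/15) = 1841 * sqrt(2651)/2805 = 33.79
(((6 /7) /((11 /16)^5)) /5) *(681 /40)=535560192 /28183925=19.00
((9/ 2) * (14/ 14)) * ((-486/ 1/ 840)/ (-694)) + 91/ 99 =17755291/ 19237680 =0.92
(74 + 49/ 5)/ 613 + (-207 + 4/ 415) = -52622536/ 254395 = -206.85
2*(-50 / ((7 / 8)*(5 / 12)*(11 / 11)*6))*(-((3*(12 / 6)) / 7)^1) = 1920 / 49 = 39.18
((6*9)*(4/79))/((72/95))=285/79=3.61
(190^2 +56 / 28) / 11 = 3282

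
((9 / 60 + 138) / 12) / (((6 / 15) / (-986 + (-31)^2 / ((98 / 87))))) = -11992341 / 3136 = -3824.09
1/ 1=1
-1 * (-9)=9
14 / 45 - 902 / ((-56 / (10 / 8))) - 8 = 62723 / 5040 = 12.45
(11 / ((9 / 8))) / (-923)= -88 / 8307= -0.01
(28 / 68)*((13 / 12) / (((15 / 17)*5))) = 91 / 900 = 0.10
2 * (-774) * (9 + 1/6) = -14190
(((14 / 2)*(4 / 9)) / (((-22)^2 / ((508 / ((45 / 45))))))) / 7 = 508 / 1089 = 0.47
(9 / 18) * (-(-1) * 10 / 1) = 5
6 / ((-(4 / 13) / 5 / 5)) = -975 / 2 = -487.50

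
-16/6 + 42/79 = -506/237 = -2.14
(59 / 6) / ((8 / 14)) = 413 / 24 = 17.21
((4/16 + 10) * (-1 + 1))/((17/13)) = 0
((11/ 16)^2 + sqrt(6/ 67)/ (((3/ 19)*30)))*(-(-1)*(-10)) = -605/ 128-19*sqrt(402)/ 603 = -5.36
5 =5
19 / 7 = 2.71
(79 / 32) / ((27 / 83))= 6557 / 864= 7.59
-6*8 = -48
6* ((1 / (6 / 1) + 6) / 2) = 37 / 2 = 18.50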